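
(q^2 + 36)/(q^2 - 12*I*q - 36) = (q + 6*I)/(q - 6*I)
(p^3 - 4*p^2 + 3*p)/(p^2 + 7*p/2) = 2*(p^2 - 4*p + 3)/(2*p + 7)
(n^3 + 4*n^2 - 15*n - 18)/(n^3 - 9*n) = (n^2 + 7*n + 6)/(n*(n + 3))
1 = 1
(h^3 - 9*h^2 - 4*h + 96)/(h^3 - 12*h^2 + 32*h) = (h + 3)/h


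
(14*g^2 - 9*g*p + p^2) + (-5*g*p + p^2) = 14*g^2 - 14*g*p + 2*p^2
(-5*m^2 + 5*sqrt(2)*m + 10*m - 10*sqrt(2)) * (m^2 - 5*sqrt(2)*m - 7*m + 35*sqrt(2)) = -5*m^4 + 30*sqrt(2)*m^3 + 45*m^3 - 270*sqrt(2)*m^2 - 120*m^2 + 450*m + 420*sqrt(2)*m - 700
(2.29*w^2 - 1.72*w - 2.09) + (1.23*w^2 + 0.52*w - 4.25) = 3.52*w^2 - 1.2*w - 6.34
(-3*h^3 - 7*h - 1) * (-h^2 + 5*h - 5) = 3*h^5 - 15*h^4 + 22*h^3 - 34*h^2 + 30*h + 5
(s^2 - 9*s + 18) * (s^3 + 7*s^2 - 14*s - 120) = s^5 - 2*s^4 - 59*s^3 + 132*s^2 + 828*s - 2160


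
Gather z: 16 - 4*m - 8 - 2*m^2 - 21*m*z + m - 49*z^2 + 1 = -2*m^2 - 21*m*z - 3*m - 49*z^2 + 9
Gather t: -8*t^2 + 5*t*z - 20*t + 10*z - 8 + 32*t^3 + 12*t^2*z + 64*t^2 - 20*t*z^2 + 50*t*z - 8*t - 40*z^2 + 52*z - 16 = 32*t^3 + t^2*(12*z + 56) + t*(-20*z^2 + 55*z - 28) - 40*z^2 + 62*z - 24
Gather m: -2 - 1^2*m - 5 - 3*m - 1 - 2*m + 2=-6*m - 6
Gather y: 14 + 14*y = 14*y + 14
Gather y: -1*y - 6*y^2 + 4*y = -6*y^2 + 3*y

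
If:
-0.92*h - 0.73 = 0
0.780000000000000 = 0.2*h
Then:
No Solution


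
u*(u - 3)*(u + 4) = u^3 + u^2 - 12*u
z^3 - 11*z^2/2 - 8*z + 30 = (z - 6)*(z - 2)*(z + 5/2)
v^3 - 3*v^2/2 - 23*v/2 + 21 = (v - 3)*(v - 2)*(v + 7/2)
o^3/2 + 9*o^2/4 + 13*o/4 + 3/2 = (o/2 + 1/2)*(o + 3/2)*(o + 2)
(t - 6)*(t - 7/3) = t^2 - 25*t/3 + 14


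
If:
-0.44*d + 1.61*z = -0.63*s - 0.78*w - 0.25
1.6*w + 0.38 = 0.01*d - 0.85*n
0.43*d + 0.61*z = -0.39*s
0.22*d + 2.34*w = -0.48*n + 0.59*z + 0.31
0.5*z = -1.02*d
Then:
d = 0.17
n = -0.82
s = 0.35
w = 0.20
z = -0.34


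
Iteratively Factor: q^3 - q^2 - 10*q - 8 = (q + 1)*(q^2 - 2*q - 8) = (q + 1)*(q + 2)*(q - 4)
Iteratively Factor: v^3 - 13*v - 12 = (v + 1)*(v^2 - v - 12) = (v - 4)*(v + 1)*(v + 3)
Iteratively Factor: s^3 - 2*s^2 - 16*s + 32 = (s - 2)*(s^2 - 16) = (s - 4)*(s - 2)*(s + 4)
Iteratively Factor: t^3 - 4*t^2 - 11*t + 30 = (t + 3)*(t^2 - 7*t + 10) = (t - 2)*(t + 3)*(t - 5)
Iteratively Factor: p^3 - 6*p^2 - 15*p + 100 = (p - 5)*(p^2 - p - 20) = (p - 5)^2*(p + 4)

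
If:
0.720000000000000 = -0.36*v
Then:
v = -2.00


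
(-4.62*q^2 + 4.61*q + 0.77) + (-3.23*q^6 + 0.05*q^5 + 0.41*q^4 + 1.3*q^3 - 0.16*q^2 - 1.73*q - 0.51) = -3.23*q^6 + 0.05*q^5 + 0.41*q^4 + 1.3*q^3 - 4.78*q^2 + 2.88*q + 0.26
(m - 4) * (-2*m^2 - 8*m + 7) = -2*m^3 + 39*m - 28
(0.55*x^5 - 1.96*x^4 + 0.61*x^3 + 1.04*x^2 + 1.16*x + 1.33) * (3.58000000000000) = 1.969*x^5 - 7.0168*x^4 + 2.1838*x^3 + 3.7232*x^2 + 4.1528*x + 4.7614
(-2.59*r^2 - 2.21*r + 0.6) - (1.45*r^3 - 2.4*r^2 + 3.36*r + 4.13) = -1.45*r^3 - 0.19*r^2 - 5.57*r - 3.53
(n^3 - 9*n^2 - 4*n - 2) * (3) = 3*n^3 - 27*n^2 - 12*n - 6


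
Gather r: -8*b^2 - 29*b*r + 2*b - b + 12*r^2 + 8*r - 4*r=-8*b^2 + b + 12*r^2 + r*(4 - 29*b)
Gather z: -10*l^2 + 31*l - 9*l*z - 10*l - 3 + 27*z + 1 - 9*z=-10*l^2 + 21*l + z*(18 - 9*l) - 2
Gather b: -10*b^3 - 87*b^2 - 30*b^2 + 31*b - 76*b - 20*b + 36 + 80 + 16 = -10*b^3 - 117*b^2 - 65*b + 132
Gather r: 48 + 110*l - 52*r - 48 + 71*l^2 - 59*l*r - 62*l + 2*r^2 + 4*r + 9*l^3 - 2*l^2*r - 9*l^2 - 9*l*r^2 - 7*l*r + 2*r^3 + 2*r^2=9*l^3 + 62*l^2 + 48*l + 2*r^3 + r^2*(4 - 9*l) + r*(-2*l^2 - 66*l - 48)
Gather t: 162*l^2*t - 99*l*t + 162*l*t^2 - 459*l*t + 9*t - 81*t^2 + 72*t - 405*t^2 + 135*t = t^2*(162*l - 486) + t*(162*l^2 - 558*l + 216)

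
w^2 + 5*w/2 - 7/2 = (w - 1)*(w + 7/2)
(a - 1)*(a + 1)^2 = a^3 + a^2 - a - 1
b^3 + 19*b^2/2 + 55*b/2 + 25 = (b + 2)*(b + 5/2)*(b + 5)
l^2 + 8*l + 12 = (l + 2)*(l + 6)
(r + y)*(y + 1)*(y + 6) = r*y^2 + 7*r*y + 6*r + y^3 + 7*y^2 + 6*y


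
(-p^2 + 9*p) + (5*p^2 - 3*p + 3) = 4*p^2 + 6*p + 3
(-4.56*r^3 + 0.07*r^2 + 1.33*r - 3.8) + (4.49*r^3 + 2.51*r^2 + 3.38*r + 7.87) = -0.0699999999999994*r^3 + 2.58*r^2 + 4.71*r + 4.07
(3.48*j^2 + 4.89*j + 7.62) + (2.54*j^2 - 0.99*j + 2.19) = 6.02*j^2 + 3.9*j + 9.81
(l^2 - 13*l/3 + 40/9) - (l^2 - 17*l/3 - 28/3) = 4*l/3 + 124/9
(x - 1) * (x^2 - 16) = x^3 - x^2 - 16*x + 16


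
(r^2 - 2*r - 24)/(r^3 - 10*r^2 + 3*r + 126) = (r + 4)/(r^2 - 4*r - 21)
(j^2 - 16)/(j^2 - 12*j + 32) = (j + 4)/(j - 8)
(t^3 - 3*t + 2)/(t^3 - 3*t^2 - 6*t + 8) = (t - 1)/(t - 4)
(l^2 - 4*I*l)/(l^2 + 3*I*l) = (l - 4*I)/(l + 3*I)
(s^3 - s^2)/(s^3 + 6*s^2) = (s - 1)/(s + 6)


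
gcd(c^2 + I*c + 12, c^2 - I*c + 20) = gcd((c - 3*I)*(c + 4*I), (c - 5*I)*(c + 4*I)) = c + 4*I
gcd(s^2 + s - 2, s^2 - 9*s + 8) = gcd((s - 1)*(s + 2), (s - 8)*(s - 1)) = s - 1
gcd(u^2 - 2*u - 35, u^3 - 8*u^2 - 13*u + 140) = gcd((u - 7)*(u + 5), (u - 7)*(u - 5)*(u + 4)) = u - 7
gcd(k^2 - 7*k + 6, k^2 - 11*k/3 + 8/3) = k - 1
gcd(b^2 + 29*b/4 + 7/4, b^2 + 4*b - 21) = b + 7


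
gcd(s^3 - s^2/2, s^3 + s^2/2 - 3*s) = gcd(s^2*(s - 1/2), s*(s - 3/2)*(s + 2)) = s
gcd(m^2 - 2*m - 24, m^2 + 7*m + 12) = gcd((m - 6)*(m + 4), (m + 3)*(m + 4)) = m + 4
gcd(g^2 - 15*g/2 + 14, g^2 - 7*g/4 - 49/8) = g - 7/2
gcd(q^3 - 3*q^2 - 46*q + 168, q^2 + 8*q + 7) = q + 7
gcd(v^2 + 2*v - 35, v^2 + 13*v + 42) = v + 7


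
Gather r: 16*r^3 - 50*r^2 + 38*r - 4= 16*r^3 - 50*r^2 + 38*r - 4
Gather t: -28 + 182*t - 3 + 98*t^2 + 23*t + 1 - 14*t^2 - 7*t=84*t^2 + 198*t - 30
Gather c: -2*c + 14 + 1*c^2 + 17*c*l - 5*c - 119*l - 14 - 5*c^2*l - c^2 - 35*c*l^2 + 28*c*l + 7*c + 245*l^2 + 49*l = -5*c^2*l + c*(-35*l^2 + 45*l) + 245*l^2 - 70*l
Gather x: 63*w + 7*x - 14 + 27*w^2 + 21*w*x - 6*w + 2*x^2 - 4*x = 27*w^2 + 57*w + 2*x^2 + x*(21*w + 3) - 14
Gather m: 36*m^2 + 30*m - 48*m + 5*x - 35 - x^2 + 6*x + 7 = 36*m^2 - 18*m - x^2 + 11*x - 28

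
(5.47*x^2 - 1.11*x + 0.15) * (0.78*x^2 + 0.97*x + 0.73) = 4.2666*x^4 + 4.4401*x^3 + 3.0334*x^2 - 0.6648*x + 0.1095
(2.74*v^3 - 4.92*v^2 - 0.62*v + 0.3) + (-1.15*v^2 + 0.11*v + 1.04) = 2.74*v^3 - 6.07*v^2 - 0.51*v + 1.34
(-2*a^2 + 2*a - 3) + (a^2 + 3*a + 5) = -a^2 + 5*a + 2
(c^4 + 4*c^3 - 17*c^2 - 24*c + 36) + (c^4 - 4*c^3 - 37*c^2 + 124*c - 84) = 2*c^4 - 54*c^2 + 100*c - 48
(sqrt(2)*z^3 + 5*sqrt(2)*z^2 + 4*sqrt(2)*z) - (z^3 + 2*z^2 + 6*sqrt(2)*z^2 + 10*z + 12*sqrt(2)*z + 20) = -z^3 + sqrt(2)*z^3 - 2*z^2 - sqrt(2)*z^2 - 8*sqrt(2)*z - 10*z - 20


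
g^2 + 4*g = g*(g + 4)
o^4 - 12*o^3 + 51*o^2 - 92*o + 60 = (o - 5)*(o - 3)*(o - 2)^2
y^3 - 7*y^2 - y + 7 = (y - 7)*(y - 1)*(y + 1)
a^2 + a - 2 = (a - 1)*(a + 2)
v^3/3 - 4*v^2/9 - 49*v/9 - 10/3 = (v/3 + 1)*(v - 5)*(v + 2/3)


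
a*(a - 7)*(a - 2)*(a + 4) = a^4 - 5*a^3 - 22*a^2 + 56*a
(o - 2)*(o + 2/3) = o^2 - 4*o/3 - 4/3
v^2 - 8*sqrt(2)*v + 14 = (v - 7*sqrt(2))*(v - sqrt(2))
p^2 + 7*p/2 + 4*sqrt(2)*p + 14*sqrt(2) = (p + 7/2)*(p + 4*sqrt(2))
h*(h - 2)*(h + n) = h^3 + h^2*n - 2*h^2 - 2*h*n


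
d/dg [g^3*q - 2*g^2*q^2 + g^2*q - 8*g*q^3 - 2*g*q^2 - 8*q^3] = q*(3*g^2 - 4*g*q + 2*g - 8*q^2 - 2*q)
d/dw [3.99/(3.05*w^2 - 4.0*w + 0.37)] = (15.96 - 24.339*w)/(3.05*w^2 - 4.0*w + 0.37)^2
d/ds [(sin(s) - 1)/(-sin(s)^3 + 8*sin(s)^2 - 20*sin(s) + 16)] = (-7*sin(s) - cos(2*s) + 3)*cos(s)/((sin(s) - 4)^2*(sin(s) - 2)^3)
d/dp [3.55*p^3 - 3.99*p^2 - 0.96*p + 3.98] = 10.65*p^2 - 7.98*p - 0.96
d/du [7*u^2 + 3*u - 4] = 14*u + 3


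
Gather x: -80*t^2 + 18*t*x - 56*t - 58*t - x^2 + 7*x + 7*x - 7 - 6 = -80*t^2 - 114*t - x^2 + x*(18*t + 14) - 13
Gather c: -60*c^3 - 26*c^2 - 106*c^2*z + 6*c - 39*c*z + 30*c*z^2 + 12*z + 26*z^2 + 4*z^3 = -60*c^3 + c^2*(-106*z - 26) + c*(30*z^2 - 39*z + 6) + 4*z^3 + 26*z^2 + 12*z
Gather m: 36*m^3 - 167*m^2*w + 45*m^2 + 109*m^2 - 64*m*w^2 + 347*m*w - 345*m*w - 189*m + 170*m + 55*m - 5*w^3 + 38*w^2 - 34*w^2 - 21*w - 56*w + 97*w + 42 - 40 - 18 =36*m^3 + m^2*(154 - 167*w) + m*(-64*w^2 + 2*w + 36) - 5*w^3 + 4*w^2 + 20*w - 16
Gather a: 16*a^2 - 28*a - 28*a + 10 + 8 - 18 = 16*a^2 - 56*a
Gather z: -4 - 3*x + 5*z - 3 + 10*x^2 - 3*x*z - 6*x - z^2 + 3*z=10*x^2 - 9*x - z^2 + z*(8 - 3*x) - 7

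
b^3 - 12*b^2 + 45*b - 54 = (b - 6)*(b - 3)^2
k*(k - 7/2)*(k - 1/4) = k^3 - 15*k^2/4 + 7*k/8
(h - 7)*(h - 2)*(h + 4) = h^3 - 5*h^2 - 22*h + 56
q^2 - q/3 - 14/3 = (q - 7/3)*(q + 2)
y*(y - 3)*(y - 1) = y^3 - 4*y^2 + 3*y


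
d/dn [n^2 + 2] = 2*n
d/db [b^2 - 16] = 2*b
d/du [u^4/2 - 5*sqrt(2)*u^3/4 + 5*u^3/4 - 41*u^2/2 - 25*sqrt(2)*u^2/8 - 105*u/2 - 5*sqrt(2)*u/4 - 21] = 2*u^3 - 15*sqrt(2)*u^2/4 + 15*u^2/4 - 41*u - 25*sqrt(2)*u/4 - 105/2 - 5*sqrt(2)/4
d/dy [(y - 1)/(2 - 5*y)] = -3/(5*y - 2)^2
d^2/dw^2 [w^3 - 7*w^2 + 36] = 6*w - 14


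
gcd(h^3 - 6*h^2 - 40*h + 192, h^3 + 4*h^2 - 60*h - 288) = h^2 - 2*h - 48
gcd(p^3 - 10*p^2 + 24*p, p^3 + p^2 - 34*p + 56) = p - 4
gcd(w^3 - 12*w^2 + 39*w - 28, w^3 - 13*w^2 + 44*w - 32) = w^2 - 5*w + 4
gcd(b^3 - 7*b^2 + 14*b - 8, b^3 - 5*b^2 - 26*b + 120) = b - 4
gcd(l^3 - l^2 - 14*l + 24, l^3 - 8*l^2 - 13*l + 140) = l + 4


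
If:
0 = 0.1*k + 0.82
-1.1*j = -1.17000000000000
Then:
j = 1.06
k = -8.20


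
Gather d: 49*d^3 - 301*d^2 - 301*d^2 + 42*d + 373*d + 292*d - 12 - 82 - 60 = 49*d^3 - 602*d^2 + 707*d - 154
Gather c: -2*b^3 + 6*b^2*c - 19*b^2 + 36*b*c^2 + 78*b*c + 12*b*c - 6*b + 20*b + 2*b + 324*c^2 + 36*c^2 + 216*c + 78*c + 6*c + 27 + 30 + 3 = -2*b^3 - 19*b^2 + 16*b + c^2*(36*b + 360) + c*(6*b^2 + 90*b + 300) + 60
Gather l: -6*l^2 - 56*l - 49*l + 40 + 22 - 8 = -6*l^2 - 105*l + 54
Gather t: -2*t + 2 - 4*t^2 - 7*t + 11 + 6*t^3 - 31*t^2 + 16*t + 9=6*t^3 - 35*t^2 + 7*t + 22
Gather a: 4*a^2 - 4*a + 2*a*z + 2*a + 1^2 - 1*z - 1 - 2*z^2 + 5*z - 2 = 4*a^2 + a*(2*z - 2) - 2*z^2 + 4*z - 2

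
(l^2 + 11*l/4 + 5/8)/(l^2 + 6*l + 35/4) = (4*l + 1)/(2*(2*l + 7))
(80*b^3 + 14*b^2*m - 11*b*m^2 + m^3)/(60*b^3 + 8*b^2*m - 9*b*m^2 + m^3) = (8*b - m)/(6*b - m)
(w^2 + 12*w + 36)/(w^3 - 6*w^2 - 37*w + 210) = (w + 6)/(w^2 - 12*w + 35)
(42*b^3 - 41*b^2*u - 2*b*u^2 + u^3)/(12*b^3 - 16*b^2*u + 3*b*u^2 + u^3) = (-7*b + u)/(-2*b + u)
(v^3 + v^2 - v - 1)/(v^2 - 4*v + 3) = (v^2 + 2*v + 1)/(v - 3)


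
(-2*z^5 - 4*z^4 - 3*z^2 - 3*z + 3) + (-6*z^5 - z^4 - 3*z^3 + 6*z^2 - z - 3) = -8*z^5 - 5*z^4 - 3*z^3 + 3*z^2 - 4*z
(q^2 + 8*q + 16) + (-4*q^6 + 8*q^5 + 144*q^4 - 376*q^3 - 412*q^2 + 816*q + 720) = -4*q^6 + 8*q^5 + 144*q^4 - 376*q^3 - 411*q^2 + 824*q + 736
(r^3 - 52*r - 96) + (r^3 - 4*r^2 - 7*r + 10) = 2*r^3 - 4*r^2 - 59*r - 86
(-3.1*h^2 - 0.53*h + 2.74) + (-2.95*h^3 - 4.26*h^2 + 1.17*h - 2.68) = -2.95*h^3 - 7.36*h^2 + 0.64*h + 0.0600000000000001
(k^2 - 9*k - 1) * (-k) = -k^3 + 9*k^2 + k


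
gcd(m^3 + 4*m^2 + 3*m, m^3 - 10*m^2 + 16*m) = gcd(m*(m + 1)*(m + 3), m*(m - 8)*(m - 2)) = m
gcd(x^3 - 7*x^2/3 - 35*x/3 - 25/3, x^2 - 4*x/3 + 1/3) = 1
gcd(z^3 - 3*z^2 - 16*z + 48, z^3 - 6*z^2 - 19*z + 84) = z^2 + z - 12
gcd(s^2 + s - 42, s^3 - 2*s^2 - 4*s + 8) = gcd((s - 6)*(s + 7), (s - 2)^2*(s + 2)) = 1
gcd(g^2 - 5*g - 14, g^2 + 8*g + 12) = g + 2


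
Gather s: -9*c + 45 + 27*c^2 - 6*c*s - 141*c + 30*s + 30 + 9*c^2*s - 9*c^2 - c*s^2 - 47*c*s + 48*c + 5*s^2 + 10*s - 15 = 18*c^2 - 102*c + s^2*(5 - c) + s*(9*c^2 - 53*c + 40) + 60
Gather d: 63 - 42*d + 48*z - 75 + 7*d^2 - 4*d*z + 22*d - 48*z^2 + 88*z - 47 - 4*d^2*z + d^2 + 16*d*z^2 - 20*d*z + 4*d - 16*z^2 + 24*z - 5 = d^2*(8 - 4*z) + d*(16*z^2 - 24*z - 16) - 64*z^2 + 160*z - 64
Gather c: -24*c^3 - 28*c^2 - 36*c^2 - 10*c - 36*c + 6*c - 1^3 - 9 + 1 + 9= -24*c^3 - 64*c^2 - 40*c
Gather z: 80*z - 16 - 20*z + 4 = 60*z - 12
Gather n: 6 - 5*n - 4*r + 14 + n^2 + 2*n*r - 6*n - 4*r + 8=n^2 + n*(2*r - 11) - 8*r + 28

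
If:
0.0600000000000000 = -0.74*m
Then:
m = -0.08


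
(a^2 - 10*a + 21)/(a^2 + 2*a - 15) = (a - 7)/(a + 5)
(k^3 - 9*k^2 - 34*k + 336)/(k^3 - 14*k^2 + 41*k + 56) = (k + 6)/(k + 1)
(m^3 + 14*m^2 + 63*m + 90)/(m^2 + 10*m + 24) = (m^2 + 8*m + 15)/(m + 4)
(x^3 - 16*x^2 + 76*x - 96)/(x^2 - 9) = (x^3 - 16*x^2 + 76*x - 96)/(x^2 - 9)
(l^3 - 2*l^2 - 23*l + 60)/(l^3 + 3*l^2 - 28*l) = (l^2 + 2*l - 15)/(l*(l + 7))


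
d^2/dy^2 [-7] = 0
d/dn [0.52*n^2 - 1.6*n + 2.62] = 1.04*n - 1.6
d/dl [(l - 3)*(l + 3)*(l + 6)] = 3*l^2 + 12*l - 9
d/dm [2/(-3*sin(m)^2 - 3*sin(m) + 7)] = 6*(2*sin(m) + 1)*cos(m)/(3*sin(m)^2 + 3*sin(m) - 7)^2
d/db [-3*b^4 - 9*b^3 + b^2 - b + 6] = -12*b^3 - 27*b^2 + 2*b - 1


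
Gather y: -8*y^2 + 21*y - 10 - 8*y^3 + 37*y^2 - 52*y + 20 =-8*y^3 + 29*y^2 - 31*y + 10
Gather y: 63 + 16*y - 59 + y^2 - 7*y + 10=y^2 + 9*y + 14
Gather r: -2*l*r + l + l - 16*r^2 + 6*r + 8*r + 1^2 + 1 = 2*l - 16*r^2 + r*(14 - 2*l) + 2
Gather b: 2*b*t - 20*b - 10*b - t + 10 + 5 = b*(2*t - 30) - t + 15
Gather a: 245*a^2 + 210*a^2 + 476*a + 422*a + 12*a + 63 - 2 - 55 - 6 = 455*a^2 + 910*a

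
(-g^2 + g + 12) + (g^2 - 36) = g - 24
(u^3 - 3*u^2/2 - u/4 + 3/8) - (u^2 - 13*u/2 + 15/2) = u^3 - 5*u^2/2 + 25*u/4 - 57/8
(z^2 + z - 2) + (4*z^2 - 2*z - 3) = 5*z^2 - z - 5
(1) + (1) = 2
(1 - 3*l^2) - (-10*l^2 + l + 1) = 7*l^2 - l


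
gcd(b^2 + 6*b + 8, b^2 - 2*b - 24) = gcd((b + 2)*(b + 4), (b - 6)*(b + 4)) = b + 4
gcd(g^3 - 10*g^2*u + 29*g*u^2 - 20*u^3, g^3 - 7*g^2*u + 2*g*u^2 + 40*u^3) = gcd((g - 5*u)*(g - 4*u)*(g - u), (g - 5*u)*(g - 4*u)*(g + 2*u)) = g^2 - 9*g*u + 20*u^2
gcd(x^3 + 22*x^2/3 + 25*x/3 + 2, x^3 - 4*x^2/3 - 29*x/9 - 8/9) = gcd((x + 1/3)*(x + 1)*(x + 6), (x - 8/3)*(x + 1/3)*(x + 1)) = x^2 + 4*x/3 + 1/3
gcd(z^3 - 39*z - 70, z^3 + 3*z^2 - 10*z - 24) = z + 2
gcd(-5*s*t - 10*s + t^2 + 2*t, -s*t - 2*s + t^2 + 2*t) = t + 2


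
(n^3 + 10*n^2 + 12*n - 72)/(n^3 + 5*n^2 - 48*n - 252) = (n - 2)/(n - 7)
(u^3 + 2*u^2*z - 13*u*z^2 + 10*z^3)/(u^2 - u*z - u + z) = (u^2 + 3*u*z - 10*z^2)/(u - 1)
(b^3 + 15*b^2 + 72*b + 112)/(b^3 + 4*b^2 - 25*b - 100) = (b^2 + 11*b + 28)/(b^2 - 25)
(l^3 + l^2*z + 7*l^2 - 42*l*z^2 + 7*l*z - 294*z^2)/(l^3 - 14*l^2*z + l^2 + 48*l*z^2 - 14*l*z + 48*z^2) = (-l^2 - 7*l*z - 7*l - 49*z)/(-l^2 + 8*l*z - l + 8*z)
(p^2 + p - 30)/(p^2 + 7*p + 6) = (p - 5)/(p + 1)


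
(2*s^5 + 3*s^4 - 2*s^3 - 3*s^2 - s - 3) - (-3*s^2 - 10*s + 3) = 2*s^5 + 3*s^4 - 2*s^3 + 9*s - 6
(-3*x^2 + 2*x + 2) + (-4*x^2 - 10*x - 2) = -7*x^2 - 8*x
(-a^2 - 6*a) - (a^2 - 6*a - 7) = 7 - 2*a^2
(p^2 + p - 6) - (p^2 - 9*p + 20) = 10*p - 26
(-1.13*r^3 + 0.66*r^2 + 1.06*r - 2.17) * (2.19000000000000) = -2.4747*r^3 + 1.4454*r^2 + 2.3214*r - 4.7523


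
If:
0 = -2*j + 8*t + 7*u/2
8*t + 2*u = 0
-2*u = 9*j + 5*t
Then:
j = 0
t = 0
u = 0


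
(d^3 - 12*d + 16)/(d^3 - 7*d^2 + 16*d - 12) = (d + 4)/(d - 3)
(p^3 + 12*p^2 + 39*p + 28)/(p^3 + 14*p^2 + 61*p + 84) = (p + 1)/(p + 3)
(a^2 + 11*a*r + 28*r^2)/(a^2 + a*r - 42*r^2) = (-a - 4*r)/(-a + 6*r)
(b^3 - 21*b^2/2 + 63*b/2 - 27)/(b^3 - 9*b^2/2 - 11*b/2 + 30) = (2*b^2 - 15*b + 18)/(2*b^2 - 3*b - 20)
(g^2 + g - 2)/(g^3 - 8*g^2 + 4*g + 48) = (g - 1)/(g^2 - 10*g + 24)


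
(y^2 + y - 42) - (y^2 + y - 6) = -36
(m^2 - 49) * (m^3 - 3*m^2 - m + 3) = m^5 - 3*m^4 - 50*m^3 + 150*m^2 + 49*m - 147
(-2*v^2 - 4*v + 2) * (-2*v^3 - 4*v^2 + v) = 4*v^5 + 16*v^4 + 10*v^3 - 12*v^2 + 2*v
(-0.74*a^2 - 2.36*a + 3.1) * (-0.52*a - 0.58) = 0.3848*a^3 + 1.6564*a^2 - 0.2432*a - 1.798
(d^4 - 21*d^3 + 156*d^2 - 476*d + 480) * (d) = d^5 - 21*d^4 + 156*d^3 - 476*d^2 + 480*d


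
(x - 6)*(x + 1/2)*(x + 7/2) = x^3 - 2*x^2 - 89*x/4 - 21/2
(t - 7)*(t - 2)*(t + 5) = t^3 - 4*t^2 - 31*t + 70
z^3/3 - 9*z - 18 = (z/3 + 1)*(z - 6)*(z + 3)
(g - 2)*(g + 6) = g^2 + 4*g - 12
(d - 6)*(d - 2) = d^2 - 8*d + 12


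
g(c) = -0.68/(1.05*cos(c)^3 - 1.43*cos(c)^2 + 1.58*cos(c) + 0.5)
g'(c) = -0.68*(3.15*sin(c)*cos(c)^2 - 2.86*sin(c)*cos(c) + 1.58*sin(c))/(1.05*cos(c)^3 - 1.43*cos(c)^2 + 1.58*cos(c) + 0.5)^2 = (-2.142*cos(c)^2 + 1.9448*cos(c) - 1.0744)*sin(c)/(1.05*cos(c)^3 - 1.43*cos(c)^2 + 1.58*cos(c) + 0.5)^2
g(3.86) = 0.35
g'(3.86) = 0.65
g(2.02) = 1.26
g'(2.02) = -7.13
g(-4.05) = 0.54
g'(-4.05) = -1.54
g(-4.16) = 0.78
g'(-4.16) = -2.99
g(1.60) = -1.50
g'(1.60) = -5.53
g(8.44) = 0.69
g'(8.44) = -2.39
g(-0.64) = -0.49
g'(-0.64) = 0.28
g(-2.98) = 0.20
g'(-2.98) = 0.07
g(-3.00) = 0.20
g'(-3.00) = 0.06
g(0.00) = -0.40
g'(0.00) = 0.00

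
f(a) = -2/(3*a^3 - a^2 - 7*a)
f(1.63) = 1.86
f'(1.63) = 23.64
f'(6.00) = 0.00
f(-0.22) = -1.37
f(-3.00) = 0.03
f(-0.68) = -0.60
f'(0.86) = -0.18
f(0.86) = 0.41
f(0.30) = 0.95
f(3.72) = -0.02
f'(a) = -2*(-9*a^2 + 2*a + 7)/(3*a^3 - a^2 - 7*a)^2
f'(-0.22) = -5.75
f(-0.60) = -0.63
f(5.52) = -0.00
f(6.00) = 0.00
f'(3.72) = 0.02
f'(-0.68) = -0.26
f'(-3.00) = 0.03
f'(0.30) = -3.05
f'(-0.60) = -0.50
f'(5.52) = 0.00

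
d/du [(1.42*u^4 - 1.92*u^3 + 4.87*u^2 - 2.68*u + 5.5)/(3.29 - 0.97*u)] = (-4.1322*u^4 + 22.412*u^3 - 23.6743*u^2 + 32.0446*u - 3.4822)/(0.9409*u^2 - 6.3826*u + 10.8241)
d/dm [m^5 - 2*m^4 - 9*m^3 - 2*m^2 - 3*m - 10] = 5*m^4 - 8*m^3 - 27*m^2 - 4*m - 3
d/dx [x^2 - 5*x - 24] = 2*x - 5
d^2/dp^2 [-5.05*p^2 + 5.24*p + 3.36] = -10.1000000000000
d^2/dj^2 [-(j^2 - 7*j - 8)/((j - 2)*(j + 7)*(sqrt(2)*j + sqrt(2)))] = sqrt(2)*(-j^3 + 24*j^2 + 78*j + 242)/(j^6 + 15*j^5 + 33*j^4 - 295*j^3 - 462*j^2 + 2940*j - 2744)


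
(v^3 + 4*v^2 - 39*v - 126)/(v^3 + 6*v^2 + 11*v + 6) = (v^2 + v - 42)/(v^2 + 3*v + 2)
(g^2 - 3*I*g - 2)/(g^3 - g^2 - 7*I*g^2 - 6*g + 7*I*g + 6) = (g - 2*I)/(g^2 - g*(1 + 6*I) + 6*I)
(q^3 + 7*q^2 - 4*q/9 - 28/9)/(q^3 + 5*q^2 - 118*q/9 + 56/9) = (3*q + 2)/(3*q - 4)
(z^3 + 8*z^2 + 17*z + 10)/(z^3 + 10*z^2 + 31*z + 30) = (z + 1)/(z + 3)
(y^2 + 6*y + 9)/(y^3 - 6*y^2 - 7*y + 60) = (y + 3)/(y^2 - 9*y + 20)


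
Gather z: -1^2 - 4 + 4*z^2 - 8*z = 4*z^2 - 8*z - 5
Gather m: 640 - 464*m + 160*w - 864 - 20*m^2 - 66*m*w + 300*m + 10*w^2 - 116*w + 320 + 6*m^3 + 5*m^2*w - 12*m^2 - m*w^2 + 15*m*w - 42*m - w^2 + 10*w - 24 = 6*m^3 + m^2*(5*w - 32) + m*(-w^2 - 51*w - 206) + 9*w^2 + 54*w + 72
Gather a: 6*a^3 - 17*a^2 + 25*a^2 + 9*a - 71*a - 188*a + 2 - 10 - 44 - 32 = 6*a^3 + 8*a^2 - 250*a - 84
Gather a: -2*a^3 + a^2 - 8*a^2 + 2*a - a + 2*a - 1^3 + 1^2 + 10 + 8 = -2*a^3 - 7*a^2 + 3*a + 18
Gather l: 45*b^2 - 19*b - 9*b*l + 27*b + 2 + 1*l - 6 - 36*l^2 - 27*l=45*b^2 + 8*b - 36*l^2 + l*(-9*b - 26) - 4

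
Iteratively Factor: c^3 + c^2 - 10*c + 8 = (c - 2)*(c^2 + 3*c - 4) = (c - 2)*(c - 1)*(c + 4)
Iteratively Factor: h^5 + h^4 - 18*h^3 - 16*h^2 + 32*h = (h - 4)*(h^4 + 5*h^3 + 2*h^2 - 8*h) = (h - 4)*(h + 2)*(h^3 + 3*h^2 - 4*h) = (h - 4)*(h + 2)*(h + 4)*(h^2 - h) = h*(h - 4)*(h + 2)*(h + 4)*(h - 1)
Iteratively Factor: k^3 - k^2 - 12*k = (k - 4)*(k^2 + 3*k) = (k - 4)*(k + 3)*(k)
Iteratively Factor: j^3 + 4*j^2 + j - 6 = (j + 2)*(j^2 + 2*j - 3) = (j + 2)*(j + 3)*(j - 1)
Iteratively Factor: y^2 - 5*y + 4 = (y - 1)*(y - 4)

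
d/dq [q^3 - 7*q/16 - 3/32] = 3*q^2 - 7/16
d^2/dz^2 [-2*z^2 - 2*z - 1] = -4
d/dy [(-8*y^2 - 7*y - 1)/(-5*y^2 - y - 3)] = (-27*y^2 + 38*y + 20)/(25*y^4 + 10*y^3 + 31*y^2 + 6*y + 9)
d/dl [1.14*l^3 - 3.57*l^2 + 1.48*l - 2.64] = 3.42*l^2 - 7.14*l + 1.48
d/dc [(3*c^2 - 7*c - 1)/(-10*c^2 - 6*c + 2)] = (-22*c^2 - 2*c - 5)/(25*c^4 + 30*c^3 - c^2 - 6*c + 1)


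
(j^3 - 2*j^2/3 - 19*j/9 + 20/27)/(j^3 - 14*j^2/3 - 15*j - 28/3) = (j^2 - 2*j + 5/9)/(j^2 - 6*j - 7)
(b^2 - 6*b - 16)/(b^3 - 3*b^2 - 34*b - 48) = 1/(b + 3)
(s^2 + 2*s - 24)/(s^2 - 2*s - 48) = (s - 4)/(s - 8)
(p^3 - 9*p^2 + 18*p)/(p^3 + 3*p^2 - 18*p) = (p - 6)/(p + 6)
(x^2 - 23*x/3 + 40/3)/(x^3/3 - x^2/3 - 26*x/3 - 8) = (-3*x^2 + 23*x - 40)/(-x^3 + x^2 + 26*x + 24)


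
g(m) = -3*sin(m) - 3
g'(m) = -3*cos(m)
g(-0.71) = -1.04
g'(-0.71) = -2.28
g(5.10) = -0.22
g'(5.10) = -1.13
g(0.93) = -5.40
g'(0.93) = -1.79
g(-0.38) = -1.89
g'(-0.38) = -2.79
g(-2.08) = -0.38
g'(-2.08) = 1.46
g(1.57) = -6.00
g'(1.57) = -0.00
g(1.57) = -6.00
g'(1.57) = -0.00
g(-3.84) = -4.93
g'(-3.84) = 2.30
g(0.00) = -3.00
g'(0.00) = -3.00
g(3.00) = -3.42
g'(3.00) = 2.97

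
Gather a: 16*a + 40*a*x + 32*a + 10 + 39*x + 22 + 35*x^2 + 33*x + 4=a*(40*x + 48) + 35*x^2 + 72*x + 36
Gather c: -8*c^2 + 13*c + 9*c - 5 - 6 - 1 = -8*c^2 + 22*c - 12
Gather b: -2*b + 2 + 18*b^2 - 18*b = 18*b^2 - 20*b + 2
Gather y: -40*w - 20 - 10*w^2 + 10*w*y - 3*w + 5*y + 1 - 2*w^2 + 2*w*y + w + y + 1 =-12*w^2 - 42*w + y*(12*w + 6) - 18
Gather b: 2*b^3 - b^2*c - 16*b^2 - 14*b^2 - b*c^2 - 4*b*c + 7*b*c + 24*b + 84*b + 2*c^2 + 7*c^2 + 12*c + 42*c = 2*b^3 + b^2*(-c - 30) + b*(-c^2 + 3*c + 108) + 9*c^2 + 54*c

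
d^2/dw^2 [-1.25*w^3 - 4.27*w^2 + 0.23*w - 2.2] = -7.5*w - 8.54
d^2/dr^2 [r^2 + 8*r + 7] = 2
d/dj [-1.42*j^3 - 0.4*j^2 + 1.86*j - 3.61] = -4.26*j^2 - 0.8*j + 1.86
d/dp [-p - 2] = -1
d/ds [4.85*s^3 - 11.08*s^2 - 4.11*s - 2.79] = 14.55*s^2 - 22.16*s - 4.11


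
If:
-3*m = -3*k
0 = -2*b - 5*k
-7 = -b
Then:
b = 7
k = -14/5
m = -14/5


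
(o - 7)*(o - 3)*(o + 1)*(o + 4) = o^4 - 5*o^3 - 25*o^2 + 65*o + 84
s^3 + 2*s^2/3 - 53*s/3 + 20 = (s - 3)*(s - 4/3)*(s + 5)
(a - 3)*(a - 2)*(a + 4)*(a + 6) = a^4 + 5*a^3 - 20*a^2 - 60*a + 144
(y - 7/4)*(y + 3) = y^2 + 5*y/4 - 21/4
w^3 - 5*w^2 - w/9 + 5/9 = (w - 5)*(w - 1/3)*(w + 1/3)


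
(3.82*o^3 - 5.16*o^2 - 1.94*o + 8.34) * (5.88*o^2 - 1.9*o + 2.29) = 22.4616*o^5 - 37.5988*o^4 + 7.1446*o^3 + 40.9088*o^2 - 20.2886*o + 19.0986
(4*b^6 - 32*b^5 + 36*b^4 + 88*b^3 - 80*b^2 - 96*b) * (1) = 4*b^6 - 32*b^5 + 36*b^4 + 88*b^3 - 80*b^2 - 96*b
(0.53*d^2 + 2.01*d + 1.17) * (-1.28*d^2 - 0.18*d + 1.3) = -0.6784*d^4 - 2.6682*d^3 - 1.1704*d^2 + 2.4024*d + 1.521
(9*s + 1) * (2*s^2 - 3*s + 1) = 18*s^3 - 25*s^2 + 6*s + 1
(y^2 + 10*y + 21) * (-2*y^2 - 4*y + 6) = -2*y^4 - 24*y^3 - 76*y^2 - 24*y + 126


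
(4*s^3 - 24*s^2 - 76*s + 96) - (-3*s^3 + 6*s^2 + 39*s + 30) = 7*s^3 - 30*s^2 - 115*s + 66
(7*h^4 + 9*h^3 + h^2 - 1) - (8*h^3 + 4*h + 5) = 7*h^4 + h^3 + h^2 - 4*h - 6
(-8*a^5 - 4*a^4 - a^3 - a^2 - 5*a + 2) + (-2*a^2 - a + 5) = -8*a^5 - 4*a^4 - a^3 - 3*a^2 - 6*a + 7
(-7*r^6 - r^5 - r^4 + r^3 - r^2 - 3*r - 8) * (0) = 0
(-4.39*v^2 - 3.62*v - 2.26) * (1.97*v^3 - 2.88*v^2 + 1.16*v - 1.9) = -8.6483*v^5 + 5.5118*v^4 + 0.881*v^3 + 10.6506*v^2 + 4.2564*v + 4.294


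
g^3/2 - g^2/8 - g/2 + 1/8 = (g/2 + 1/2)*(g - 1)*(g - 1/4)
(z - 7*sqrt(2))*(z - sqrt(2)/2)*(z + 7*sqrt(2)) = z^3 - sqrt(2)*z^2/2 - 98*z + 49*sqrt(2)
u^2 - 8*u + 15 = (u - 5)*(u - 3)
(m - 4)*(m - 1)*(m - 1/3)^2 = m^4 - 17*m^3/3 + 67*m^2/9 - 29*m/9 + 4/9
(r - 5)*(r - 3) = r^2 - 8*r + 15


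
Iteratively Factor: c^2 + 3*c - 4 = (c + 4)*(c - 1)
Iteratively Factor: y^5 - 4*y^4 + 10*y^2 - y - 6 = (y + 1)*(y^4 - 5*y^3 + 5*y^2 + 5*y - 6) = (y + 1)^2*(y^3 - 6*y^2 + 11*y - 6) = (y - 1)*(y + 1)^2*(y^2 - 5*y + 6) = (y - 3)*(y - 1)*(y + 1)^2*(y - 2)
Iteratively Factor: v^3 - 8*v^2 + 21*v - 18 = (v - 2)*(v^2 - 6*v + 9) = (v - 3)*(v - 2)*(v - 3)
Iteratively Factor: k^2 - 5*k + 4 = (k - 4)*(k - 1)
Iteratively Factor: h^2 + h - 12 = (h + 4)*(h - 3)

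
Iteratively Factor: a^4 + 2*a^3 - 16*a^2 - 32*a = (a)*(a^3 + 2*a^2 - 16*a - 32) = a*(a + 4)*(a^2 - 2*a - 8) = a*(a - 4)*(a + 4)*(a + 2)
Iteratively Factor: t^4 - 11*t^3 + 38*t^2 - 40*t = (t - 2)*(t^3 - 9*t^2 + 20*t) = (t - 5)*(t - 2)*(t^2 - 4*t) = t*(t - 5)*(t - 2)*(t - 4)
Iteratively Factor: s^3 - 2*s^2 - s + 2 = (s - 1)*(s^2 - s - 2) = (s - 1)*(s + 1)*(s - 2)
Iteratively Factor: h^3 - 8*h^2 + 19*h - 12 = (h - 4)*(h^2 - 4*h + 3) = (h - 4)*(h - 1)*(h - 3)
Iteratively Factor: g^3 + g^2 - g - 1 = (g - 1)*(g^2 + 2*g + 1) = (g - 1)*(g + 1)*(g + 1)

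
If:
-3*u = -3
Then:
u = 1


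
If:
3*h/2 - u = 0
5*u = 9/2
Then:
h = 3/5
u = 9/10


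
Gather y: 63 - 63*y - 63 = -63*y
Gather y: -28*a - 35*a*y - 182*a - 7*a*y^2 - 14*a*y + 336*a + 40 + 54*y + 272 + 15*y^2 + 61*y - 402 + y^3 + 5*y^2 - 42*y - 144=126*a + y^3 + y^2*(20 - 7*a) + y*(73 - 49*a) - 234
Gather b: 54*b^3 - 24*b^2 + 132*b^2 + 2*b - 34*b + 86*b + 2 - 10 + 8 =54*b^3 + 108*b^2 + 54*b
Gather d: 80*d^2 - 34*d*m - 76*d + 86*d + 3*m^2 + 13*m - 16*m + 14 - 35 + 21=80*d^2 + d*(10 - 34*m) + 3*m^2 - 3*m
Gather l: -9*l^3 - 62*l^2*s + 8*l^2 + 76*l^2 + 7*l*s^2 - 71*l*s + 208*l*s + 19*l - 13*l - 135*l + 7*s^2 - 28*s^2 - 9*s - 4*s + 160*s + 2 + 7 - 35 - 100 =-9*l^3 + l^2*(84 - 62*s) + l*(7*s^2 + 137*s - 129) - 21*s^2 + 147*s - 126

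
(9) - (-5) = 14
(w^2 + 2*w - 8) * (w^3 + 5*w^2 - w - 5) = w^5 + 7*w^4 + w^3 - 47*w^2 - 2*w + 40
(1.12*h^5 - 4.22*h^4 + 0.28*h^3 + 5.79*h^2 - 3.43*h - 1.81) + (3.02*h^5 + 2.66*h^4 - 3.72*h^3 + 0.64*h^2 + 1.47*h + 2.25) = 4.14*h^5 - 1.56*h^4 - 3.44*h^3 + 6.43*h^2 - 1.96*h + 0.44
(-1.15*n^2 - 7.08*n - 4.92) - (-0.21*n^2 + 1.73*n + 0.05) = -0.94*n^2 - 8.81*n - 4.97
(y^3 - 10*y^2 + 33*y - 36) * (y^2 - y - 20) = y^5 - 11*y^4 + 23*y^3 + 131*y^2 - 624*y + 720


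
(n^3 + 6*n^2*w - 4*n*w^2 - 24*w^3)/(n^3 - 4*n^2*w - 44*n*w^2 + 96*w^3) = (-n - 2*w)/(-n + 8*w)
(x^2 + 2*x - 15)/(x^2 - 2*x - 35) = (x - 3)/(x - 7)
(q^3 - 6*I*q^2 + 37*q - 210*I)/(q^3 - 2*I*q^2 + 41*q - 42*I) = (q - 5*I)/(q - I)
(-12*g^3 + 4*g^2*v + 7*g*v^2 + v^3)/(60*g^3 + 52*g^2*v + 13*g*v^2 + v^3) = (-g + v)/(5*g + v)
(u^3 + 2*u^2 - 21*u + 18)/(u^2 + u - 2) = (u^2 + 3*u - 18)/(u + 2)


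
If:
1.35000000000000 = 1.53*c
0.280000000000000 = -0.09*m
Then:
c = 0.88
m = -3.11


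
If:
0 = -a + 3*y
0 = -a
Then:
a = 0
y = 0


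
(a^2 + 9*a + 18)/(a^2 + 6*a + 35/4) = 4*(a^2 + 9*a + 18)/(4*a^2 + 24*a + 35)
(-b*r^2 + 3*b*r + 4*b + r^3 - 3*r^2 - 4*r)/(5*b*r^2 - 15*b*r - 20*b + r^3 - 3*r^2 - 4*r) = (-b + r)/(5*b + r)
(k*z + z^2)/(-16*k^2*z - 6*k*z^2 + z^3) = (k + z)/(-16*k^2 - 6*k*z + z^2)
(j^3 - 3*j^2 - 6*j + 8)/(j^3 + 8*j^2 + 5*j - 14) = (j - 4)/(j + 7)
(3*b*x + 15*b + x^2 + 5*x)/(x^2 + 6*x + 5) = (3*b + x)/(x + 1)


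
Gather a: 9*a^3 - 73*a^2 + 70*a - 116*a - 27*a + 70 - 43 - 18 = 9*a^3 - 73*a^2 - 73*a + 9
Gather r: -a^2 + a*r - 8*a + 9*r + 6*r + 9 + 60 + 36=-a^2 - 8*a + r*(a + 15) + 105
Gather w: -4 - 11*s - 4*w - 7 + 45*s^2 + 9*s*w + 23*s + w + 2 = 45*s^2 + 12*s + w*(9*s - 3) - 9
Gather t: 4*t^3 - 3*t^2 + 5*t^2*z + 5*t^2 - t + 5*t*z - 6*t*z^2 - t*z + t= 4*t^3 + t^2*(5*z + 2) + t*(-6*z^2 + 4*z)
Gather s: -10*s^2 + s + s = -10*s^2 + 2*s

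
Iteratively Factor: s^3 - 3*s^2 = (s)*(s^2 - 3*s) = s^2*(s - 3)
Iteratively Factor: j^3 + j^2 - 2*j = (j + 2)*(j^2 - j) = (j - 1)*(j + 2)*(j)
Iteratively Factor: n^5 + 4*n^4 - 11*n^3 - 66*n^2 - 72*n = (n + 3)*(n^4 + n^3 - 14*n^2 - 24*n) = n*(n + 3)*(n^3 + n^2 - 14*n - 24) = n*(n - 4)*(n + 3)*(n^2 + 5*n + 6) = n*(n - 4)*(n + 2)*(n + 3)*(n + 3)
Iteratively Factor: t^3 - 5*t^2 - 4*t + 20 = (t - 2)*(t^2 - 3*t - 10) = (t - 2)*(t + 2)*(t - 5)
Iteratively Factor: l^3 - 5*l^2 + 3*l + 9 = (l + 1)*(l^2 - 6*l + 9) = (l - 3)*(l + 1)*(l - 3)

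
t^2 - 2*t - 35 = (t - 7)*(t + 5)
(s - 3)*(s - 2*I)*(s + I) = s^3 - 3*s^2 - I*s^2 + 2*s + 3*I*s - 6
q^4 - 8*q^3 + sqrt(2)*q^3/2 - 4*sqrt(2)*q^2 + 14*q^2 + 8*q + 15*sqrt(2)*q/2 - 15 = (q - 5)*(q - 3)*(q - sqrt(2)/2)*(q + sqrt(2))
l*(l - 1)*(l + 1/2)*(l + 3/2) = l^4 + l^3 - 5*l^2/4 - 3*l/4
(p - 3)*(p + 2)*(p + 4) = p^3 + 3*p^2 - 10*p - 24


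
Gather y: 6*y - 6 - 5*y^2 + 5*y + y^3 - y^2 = y^3 - 6*y^2 + 11*y - 6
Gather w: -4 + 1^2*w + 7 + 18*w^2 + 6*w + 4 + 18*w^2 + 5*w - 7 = 36*w^2 + 12*w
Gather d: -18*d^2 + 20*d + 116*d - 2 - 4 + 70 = -18*d^2 + 136*d + 64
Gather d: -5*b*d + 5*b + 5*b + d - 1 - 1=10*b + d*(1 - 5*b) - 2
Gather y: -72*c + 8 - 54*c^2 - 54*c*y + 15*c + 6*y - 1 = -54*c^2 - 57*c + y*(6 - 54*c) + 7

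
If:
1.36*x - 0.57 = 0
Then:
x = 0.42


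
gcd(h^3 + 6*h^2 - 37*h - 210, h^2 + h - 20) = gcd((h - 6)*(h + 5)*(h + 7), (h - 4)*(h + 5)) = h + 5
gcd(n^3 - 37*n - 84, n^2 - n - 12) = n + 3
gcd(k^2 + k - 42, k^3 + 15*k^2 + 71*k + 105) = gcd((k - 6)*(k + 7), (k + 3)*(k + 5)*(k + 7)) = k + 7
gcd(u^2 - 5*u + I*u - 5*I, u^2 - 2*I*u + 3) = u + I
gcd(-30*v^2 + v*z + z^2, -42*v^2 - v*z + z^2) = 6*v + z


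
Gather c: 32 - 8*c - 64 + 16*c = 8*c - 32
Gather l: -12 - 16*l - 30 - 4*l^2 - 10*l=-4*l^2 - 26*l - 42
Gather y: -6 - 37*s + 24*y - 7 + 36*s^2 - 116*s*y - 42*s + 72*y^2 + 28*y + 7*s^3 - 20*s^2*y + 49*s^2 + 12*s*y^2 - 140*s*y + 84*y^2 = 7*s^3 + 85*s^2 - 79*s + y^2*(12*s + 156) + y*(-20*s^2 - 256*s + 52) - 13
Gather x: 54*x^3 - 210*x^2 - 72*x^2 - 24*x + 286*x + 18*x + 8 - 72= 54*x^3 - 282*x^2 + 280*x - 64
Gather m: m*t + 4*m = m*(t + 4)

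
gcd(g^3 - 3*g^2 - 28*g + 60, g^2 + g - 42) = g - 6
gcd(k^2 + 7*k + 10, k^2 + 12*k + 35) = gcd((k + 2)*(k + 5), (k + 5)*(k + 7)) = k + 5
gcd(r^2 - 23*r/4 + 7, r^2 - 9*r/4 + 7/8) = r - 7/4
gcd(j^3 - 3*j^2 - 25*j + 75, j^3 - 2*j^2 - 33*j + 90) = j^2 - 8*j + 15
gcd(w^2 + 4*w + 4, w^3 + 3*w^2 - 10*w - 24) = w + 2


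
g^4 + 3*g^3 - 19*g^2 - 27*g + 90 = (g - 3)*(g - 2)*(g + 3)*(g + 5)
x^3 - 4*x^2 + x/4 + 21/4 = (x - 7/2)*(x - 3/2)*(x + 1)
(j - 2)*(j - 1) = j^2 - 3*j + 2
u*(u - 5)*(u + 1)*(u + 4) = u^4 - 21*u^2 - 20*u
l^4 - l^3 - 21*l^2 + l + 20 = (l - 5)*(l - 1)*(l + 1)*(l + 4)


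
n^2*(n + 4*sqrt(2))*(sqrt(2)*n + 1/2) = sqrt(2)*n^4 + 17*n^3/2 + 2*sqrt(2)*n^2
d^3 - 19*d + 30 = (d - 3)*(d - 2)*(d + 5)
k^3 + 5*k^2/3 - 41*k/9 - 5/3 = (k - 5/3)*(k + 1/3)*(k + 3)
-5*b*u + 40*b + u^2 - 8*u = (-5*b + u)*(u - 8)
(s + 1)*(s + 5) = s^2 + 6*s + 5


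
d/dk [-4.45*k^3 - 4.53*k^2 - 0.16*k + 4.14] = -13.35*k^2 - 9.06*k - 0.16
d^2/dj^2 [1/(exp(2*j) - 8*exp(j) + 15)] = 4*((2 - exp(j))*(exp(2*j) - 8*exp(j) + 15) + 2*(exp(j) - 4)^2*exp(j))*exp(j)/(exp(2*j) - 8*exp(j) + 15)^3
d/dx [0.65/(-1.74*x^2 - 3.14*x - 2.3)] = (2.262*x + 2.041)/(1.74*x^2 + 3.14*x + 2.3)^2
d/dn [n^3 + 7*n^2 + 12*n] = 3*n^2 + 14*n + 12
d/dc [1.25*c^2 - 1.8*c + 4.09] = 2.5*c - 1.8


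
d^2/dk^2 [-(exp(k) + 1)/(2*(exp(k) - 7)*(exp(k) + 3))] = (-exp(4*k) - 8*exp(3*k) - 114*exp(2*k) - 16*exp(k) - 357)*exp(k)/(2*(exp(6*k) - 12*exp(5*k) - 15*exp(4*k) + 440*exp(3*k) + 315*exp(2*k) - 5292*exp(k) - 9261))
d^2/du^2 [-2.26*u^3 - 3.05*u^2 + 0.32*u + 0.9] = -13.56*u - 6.1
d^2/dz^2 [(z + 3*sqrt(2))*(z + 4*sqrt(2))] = 2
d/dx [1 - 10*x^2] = -20*x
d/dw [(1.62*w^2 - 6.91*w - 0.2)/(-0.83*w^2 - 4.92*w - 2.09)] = (-13.7057*w^2 - 7.1036*w + 13.4579)/(0.6889*w^4 + 8.1672*w^3 + 27.6758*w^2 + 20.5656*w + 4.3681)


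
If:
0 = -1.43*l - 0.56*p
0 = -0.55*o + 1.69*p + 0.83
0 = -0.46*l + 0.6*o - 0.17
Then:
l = 0.14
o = 0.39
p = -0.36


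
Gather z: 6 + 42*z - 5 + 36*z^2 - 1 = 36*z^2 + 42*z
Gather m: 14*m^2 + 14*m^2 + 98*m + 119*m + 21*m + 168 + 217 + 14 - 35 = 28*m^2 + 238*m + 364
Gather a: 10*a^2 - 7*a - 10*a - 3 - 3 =10*a^2 - 17*a - 6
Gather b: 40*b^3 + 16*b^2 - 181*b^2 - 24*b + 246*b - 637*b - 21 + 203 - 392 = 40*b^3 - 165*b^2 - 415*b - 210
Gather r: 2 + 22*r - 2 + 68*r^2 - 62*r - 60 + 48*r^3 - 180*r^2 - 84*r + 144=48*r^3 - 112*r^2 - 124*r + 84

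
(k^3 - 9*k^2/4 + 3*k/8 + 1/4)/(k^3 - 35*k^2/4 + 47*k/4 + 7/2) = (k - 1/2)/(k - 7)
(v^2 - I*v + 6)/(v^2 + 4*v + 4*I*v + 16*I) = (v^2 - I*v + 6)/(v^2 + 4*v*(1 + I) + 16*I)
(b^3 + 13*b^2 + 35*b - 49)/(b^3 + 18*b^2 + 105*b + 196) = (b - 1)/(b + 4)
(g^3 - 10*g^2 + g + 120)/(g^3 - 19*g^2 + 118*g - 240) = (g + 3)/(g - 6)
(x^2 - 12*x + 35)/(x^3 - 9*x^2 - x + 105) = 1/(x + 3)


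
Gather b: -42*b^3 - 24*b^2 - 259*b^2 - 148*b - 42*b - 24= -42*b^3 - 283*b^2 - 190*b - 24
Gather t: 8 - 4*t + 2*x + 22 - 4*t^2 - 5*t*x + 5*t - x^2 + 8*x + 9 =-4*t^2 + t*(1 - 5*x) - x^2 + 10*x + 39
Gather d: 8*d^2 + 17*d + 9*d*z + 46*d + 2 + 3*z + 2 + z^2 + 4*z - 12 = 8*d^2 + d*(9*z + 63) + z^2 + 7*z - 8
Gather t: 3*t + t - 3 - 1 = 4*t - 4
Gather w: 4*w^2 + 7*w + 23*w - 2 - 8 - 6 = 4*w^2 + 30*w - 16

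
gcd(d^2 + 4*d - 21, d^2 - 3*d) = d - 3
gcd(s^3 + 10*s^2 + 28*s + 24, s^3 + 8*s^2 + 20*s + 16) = s^2 + 4*s + 4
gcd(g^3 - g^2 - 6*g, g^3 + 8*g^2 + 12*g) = g^2 + 2*g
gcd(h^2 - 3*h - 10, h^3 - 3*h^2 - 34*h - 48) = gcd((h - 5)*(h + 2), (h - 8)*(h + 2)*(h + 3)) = h + 2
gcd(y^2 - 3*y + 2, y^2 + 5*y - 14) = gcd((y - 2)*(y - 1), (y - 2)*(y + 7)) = y - 2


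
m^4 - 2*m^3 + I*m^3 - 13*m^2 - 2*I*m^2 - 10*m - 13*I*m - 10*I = (m - 5)*(m + 1)*(m + 2)*(m + I)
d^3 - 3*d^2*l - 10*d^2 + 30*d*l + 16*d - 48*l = (d - 8)*(d - 2)*(d - 3*l)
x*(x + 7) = x^2 + 7*x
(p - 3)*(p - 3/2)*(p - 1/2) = p^3 - 5*p^2 + 27*p/4 - 9/4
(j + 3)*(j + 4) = j^2 + 7*j + 12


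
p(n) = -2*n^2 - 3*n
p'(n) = -4*n - 3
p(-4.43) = -25.96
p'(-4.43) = 14.72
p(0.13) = -0.42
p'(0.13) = -3.52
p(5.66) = -81.05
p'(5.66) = -25.64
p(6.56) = -105.75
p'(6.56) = -29.24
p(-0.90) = 1.08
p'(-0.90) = 0.60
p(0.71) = -3.14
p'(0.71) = -5.84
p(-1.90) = -1.52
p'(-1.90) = 4.60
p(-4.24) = -23.24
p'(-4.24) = 13.96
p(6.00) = -90.00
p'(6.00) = -27.00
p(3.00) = -27.00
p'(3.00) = -15.00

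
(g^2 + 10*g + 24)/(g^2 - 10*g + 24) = (g^2 + 10*g + 24)/(g^2 - 10*g + 24)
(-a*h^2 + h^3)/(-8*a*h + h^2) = h*(a - h)/(8*a - h)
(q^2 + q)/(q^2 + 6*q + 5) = q/(q + 5)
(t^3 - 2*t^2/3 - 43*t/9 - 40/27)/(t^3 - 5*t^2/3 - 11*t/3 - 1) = (t^2 - t - 40/9)/(t^2 - 2*t - 3)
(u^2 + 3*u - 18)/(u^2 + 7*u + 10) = (u^2 + 3*u - 18)/(u^2 + 7*u + 10)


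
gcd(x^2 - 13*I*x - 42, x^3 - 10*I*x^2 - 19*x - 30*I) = x - 6*I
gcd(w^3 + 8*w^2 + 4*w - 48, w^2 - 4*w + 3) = 1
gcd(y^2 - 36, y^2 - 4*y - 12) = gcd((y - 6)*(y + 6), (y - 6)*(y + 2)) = y - 6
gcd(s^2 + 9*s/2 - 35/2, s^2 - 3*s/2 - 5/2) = s - 5/2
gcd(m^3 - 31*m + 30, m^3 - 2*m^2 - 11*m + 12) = m - 1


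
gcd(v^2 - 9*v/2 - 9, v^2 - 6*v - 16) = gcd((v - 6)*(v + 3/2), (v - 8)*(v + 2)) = 1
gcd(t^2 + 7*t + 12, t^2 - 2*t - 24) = t + 4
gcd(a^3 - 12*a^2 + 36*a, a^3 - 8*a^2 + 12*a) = a^2 - 6*a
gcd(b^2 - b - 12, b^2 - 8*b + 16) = b - 4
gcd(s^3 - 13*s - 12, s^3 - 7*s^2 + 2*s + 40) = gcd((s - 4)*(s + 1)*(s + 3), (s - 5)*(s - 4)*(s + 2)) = s - 4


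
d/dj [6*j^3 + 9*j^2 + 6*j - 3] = 18*j^2 + 18*j + 6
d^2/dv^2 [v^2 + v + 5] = 2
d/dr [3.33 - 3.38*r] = -3.38000000000000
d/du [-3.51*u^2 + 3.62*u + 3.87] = 3.62 - 7.02*u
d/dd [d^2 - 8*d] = 2*d - 8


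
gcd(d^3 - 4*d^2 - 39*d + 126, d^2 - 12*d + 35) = d - 7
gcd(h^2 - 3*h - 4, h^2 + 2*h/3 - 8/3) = 1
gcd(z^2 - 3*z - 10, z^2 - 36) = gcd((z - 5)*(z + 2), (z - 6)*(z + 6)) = 1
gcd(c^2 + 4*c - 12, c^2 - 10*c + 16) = c - 2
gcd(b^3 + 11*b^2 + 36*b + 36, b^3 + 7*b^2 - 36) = b^2 + 9*b + 18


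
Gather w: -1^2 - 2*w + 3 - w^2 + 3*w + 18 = -w^2 + w + 20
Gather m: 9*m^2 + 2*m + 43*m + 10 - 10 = 9*m^2 + 45*m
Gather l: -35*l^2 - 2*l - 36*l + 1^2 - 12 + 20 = -35*l^2 - 38*l + 9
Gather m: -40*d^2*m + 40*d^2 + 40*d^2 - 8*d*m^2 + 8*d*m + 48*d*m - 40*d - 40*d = 80*d^2 - 8*d*m^2 - 80*d + m*(-40*d^2 + 56*d)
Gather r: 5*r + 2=5*r + 2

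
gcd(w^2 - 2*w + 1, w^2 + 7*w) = 1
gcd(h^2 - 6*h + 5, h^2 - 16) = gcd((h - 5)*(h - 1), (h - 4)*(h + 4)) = 1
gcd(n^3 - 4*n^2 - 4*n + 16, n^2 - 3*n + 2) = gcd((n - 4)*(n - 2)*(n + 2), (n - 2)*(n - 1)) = n - 2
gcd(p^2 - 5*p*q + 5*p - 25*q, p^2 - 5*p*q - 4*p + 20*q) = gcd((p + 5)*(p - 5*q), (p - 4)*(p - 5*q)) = p - 5*q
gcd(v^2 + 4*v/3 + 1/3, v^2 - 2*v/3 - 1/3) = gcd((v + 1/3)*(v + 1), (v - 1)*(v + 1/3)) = v + 1/3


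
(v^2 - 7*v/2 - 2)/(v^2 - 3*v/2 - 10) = (2*v + 1)/(2*v + 5)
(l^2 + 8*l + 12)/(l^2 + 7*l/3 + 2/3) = 3*(l + 6)/(3*l + 1)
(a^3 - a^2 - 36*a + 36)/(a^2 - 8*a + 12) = (a^2 + 5*a - 6)/(a - 2)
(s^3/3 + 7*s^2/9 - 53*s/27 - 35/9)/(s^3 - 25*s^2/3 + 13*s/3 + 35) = (3*s^2 + 2*s - 21)/(9*(s^2 - 10*s + 21))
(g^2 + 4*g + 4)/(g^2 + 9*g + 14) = (g + 2)/(g + 7)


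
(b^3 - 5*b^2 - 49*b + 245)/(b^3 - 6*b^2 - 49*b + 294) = (b - 5)/(b - 6)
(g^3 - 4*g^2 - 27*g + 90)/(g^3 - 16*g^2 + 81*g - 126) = (g + 5)/(g - 7)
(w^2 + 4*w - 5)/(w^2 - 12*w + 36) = (w^2 + 4*w - 5)/(w^2 - 12*w + 36)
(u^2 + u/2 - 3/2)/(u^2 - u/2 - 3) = (u - 1)/(u - 2)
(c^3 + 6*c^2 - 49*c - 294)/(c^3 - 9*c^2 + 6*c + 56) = (c^2 + 13*c + 42)/(c^2 - 2*c - 8)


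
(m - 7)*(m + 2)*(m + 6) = m^3 + m^2 - 44*m - 84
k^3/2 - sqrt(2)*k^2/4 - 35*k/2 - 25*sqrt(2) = (k/2 + sqrt(2))*(k - 5*sqrt(2))*(k + 5*sqrt(2)/2)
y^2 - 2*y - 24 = (y - 6)*(y + 4)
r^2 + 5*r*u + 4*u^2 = (r + u)*(r + 4*u)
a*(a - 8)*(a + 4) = a^3 - 4*a^2 - 32*a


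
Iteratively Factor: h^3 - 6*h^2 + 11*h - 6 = (h - 1)*(h^2 - 5*h + 6) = (h - 3)*(h - 1)*(h - 2)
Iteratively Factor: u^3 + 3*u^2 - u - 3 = (u + 3)*(u^2 - 1) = (u + 1)*(u + 3)*(u - 1)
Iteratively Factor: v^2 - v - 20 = (v + 4)*(v - 5)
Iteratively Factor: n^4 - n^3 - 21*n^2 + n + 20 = (n + 4)*(n^3 - 5*n^2 - n + 5) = (n - 5)*(n + 4)*(n^2 - 1) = (n - 5)*(n + 1)*(n + 4)*(n - 1)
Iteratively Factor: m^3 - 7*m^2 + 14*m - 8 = (m - 2)*(m^2 - 5*m + 4) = (m - 2)*(m - 1)*(m - 4)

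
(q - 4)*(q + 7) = q^2 + 3*q - 28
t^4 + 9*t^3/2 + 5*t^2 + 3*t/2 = t*(t + 1/2)*(t + 1)*(t + 3)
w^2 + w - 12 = (w - 3)*(w + 4)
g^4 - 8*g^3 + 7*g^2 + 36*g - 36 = (g - 6)*(g - 3)*(g - 1)*(g + 2)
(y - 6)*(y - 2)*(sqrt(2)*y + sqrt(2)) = sqrt(2)*y^3 - 7*sqrt(2)*y^2 + 4*sqrt(2)*y + 12*sqrt(2)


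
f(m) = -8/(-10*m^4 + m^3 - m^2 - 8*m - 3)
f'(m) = -8*(40*m^3 - 3*m^2 + 2*m + 8)/(-10*m^4 + m^3 - m^2 - 8*m - 3)^2 = 8*(-40*m^3 + 3*m^2 - 2*m - 8)/(10*m^4 - m^3 + m^2 + 8*m + 3)^2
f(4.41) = 0.00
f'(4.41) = -0.00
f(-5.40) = 0.00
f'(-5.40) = 0.00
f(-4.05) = 0.00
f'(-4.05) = 0.00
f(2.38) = 0.02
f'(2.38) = -0.04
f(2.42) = 0.02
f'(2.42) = -0.04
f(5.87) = 0.00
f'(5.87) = -0.00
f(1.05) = 0.34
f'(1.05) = -0.77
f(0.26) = 1.55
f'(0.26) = -2.69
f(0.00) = 2.67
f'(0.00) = -7.11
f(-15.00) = 0.00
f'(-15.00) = 0.00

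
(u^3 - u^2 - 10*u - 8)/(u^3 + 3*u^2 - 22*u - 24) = (u + 2)/(u + 6)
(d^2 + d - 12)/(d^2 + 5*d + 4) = (d - 3)/(d + 1)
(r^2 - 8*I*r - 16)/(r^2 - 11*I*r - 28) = (r - 4*I)/(r - 7*I)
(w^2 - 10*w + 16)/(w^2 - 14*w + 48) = (w - 2)/(w - 6)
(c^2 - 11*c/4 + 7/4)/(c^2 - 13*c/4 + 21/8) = 2*(c - 1)/(2*c - 3)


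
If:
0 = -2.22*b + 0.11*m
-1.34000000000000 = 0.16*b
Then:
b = -8.38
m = -169.02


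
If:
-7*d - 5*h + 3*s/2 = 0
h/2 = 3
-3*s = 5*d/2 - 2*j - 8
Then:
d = 3*s/14 - 30/7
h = 6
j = 99*s/56 - 131/14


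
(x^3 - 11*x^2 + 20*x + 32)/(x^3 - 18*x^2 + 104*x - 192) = (x + 1)/(x - 6)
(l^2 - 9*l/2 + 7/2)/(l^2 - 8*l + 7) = (l - 7/2)/(l - 7)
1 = 1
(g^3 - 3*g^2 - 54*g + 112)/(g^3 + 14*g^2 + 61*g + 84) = (g^2 - 10*g + 16)/(g^2 + 7*g + 12)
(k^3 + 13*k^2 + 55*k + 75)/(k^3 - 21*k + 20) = (k^2 + 8*k + 15)/(k^2 - 5*k + 4)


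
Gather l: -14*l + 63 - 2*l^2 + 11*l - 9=-2*l^2 - 3*l + 54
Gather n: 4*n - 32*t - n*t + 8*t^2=n*(4 - t) + 8*t^2 - 32*t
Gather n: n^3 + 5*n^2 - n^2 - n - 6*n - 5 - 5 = n^3 + 4*n^2 - 7*n - 10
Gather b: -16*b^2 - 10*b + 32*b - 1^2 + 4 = -16*b^2 + 22*b + 3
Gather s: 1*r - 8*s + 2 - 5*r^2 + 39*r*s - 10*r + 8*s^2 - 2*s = -5*r^2 - 9*r + 8*s^2 + s*(39*r - 10) + 2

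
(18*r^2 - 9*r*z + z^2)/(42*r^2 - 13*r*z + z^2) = (-3*r + z)/(-7*r + z)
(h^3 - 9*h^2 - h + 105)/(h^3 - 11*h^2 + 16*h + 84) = (h^2 - 2*h - 15)/(h^2 - 4*h - 12)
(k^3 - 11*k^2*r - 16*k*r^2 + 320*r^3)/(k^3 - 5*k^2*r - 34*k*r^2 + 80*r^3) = (-k + 8*r)/(-k + 2*r)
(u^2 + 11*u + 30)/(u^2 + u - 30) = (u + 5)/(u - 5)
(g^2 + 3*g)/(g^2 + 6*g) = (g + 3)/(g + 6)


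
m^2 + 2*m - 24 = (m - 4)*(m + 6)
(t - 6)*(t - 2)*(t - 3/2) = t^3 - 19*t^2/2 + 24*t - 18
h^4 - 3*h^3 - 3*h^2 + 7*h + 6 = (h - 3)*(h - 2)*(h + 1)^2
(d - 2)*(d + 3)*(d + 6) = d^3 + 7*d^2 - 36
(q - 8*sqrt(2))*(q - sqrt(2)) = q^2 - 9*sqrt(2)*q + 16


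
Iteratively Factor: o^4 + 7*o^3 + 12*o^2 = (o + 3)*(o^3 + 4*o^2) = o*(o + 3)*(o^2 + 4*o) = o^2*(o + 3)*(o + 4)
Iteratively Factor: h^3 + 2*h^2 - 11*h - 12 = (h + 1)*(h^2 + h - 12) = (h - 3)*(h + 1)*(h + 4)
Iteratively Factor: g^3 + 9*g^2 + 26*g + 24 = (g + 4)*(g^2 + 5*g + 6) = (g + 2)*(g + 4)*(g + 3)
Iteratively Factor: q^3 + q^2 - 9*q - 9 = (q + 3)*(q^2 - 2*q - 3) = (q + 1)*(q + 3)*(q - 3)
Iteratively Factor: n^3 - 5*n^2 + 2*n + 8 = (n - 2)*(n^2 - 3*n - 4) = (n - 4)*(n - 2)*(n + 1)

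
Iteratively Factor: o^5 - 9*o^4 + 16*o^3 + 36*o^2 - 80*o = (o - 2)*(o^4 - 7*o^3 + 2*o^2 + 40*o) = (o - 5)*(o - 2)*(o^3 - 2*o^2 - 8*o) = (o - 5)*(o - 4)*(o - 2)*(o^2 + 2*o) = (o - 5)*(o - 4)*(o - 2)*(o + 2)*(o)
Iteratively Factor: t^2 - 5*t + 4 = (t - 1)*(t - 4)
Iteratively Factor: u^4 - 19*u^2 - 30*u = (u + 2)*(u^3 - 2*u^2 - 15*u) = (u - 5)*(u + 2)*(u^2 + 3*u) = u*(u - 5)*(u + 2)*(u + 3)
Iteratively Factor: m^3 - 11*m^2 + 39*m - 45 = (m - 3)*(m^2 - 8*m + 15) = (m - 3)^2*(m - 5)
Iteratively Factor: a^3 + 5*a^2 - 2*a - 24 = (a + 3)*(a^2 + 2*a - 8) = (a - 2)*(a + 3)*(a + 4)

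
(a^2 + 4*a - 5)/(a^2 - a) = (a + 5)/a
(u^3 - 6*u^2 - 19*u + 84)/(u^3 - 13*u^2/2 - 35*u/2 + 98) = 2*(u - 3)/(2*u - 7)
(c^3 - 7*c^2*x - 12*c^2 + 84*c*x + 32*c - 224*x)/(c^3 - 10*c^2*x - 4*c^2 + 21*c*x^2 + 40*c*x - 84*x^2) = (8 - c)/(-c + 3*x)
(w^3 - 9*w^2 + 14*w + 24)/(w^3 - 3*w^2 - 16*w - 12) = (w - 4)/(w + 2)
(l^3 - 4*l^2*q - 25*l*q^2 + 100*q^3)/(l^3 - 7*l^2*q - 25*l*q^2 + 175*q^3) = (-l + 4*q)/(-l + 7*q)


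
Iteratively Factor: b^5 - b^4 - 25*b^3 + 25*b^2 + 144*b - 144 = (b - 4)*(b^4 + 3*b^3 - 13*b^2 - 27*b + 36) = (b - 4)*(b - 3)*(b^3 + 6*b^2 + 5*b - 12) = (b - 4)*(b - 3)*(b + 4)*(b^2 + 2*b - 3) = (b - 4)*(b - 3)*(b - 1)*(b + 4)*(b + 3)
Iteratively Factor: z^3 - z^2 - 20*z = (z)*(z^2 - z - 20) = z*(z - 5)*(z + 4)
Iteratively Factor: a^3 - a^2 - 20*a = (a)*(a^2 - a - 20) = a*(a + 4)*(a - 5)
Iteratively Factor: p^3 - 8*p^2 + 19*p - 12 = (p - 3)*(p^2 - 5*p + 4) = (p - 3)*(p - 1)*(p - 4)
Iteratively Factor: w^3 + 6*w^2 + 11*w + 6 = (w + 3)*(w^2 + 3*w + 2) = (w + 2)*(w + 3)*(w + 1)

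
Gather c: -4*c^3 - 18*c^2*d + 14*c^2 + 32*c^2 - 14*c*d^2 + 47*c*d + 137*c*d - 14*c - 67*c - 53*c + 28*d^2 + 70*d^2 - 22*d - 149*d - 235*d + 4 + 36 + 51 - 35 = -4*c^3 + c^2*(46 - 18*d) + c*(-14*d^2 + 184*d - 134) + 98*d^2 - 406*d + 56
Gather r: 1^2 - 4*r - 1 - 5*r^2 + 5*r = -5*r^2 + r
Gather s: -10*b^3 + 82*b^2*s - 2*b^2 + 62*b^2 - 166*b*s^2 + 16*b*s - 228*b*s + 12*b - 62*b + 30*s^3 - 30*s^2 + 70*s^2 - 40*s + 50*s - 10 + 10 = -10*b^3 + 60*b^2 - 50*b + 30*s^3 + s^2*(40 - 166*b) + s*(82*b^2 - 212*b + 10)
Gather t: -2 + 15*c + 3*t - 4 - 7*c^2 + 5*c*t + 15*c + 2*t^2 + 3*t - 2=-7*c^2 + 30*c + 2*t^2 + t*(5*c + 6) - 8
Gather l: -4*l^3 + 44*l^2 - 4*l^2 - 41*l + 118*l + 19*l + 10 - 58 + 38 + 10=-4*l^3 + 40*l^2 + 96*l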